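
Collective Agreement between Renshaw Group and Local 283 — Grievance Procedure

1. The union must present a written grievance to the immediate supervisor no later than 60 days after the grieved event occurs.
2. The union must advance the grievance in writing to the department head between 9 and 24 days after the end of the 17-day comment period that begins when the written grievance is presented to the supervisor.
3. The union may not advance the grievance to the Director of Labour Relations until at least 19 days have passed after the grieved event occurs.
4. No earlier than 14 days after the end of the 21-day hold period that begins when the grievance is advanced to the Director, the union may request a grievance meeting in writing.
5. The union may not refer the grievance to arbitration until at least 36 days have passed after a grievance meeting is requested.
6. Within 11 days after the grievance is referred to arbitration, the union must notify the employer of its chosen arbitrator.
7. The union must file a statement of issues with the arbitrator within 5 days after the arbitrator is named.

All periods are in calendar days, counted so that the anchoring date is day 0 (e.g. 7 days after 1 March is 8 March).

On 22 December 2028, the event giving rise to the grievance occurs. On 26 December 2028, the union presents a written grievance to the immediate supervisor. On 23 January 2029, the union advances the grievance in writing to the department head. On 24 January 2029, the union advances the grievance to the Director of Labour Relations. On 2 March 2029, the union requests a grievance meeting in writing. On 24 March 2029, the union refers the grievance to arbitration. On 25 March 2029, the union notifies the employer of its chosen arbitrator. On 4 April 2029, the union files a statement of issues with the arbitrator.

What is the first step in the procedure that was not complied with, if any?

Step 5

(1) due by 22 December 2028 + 60 days = 20 February 2029; 26 December 2028 is within that limit.
(2) the permitted window runs from 12 January 2029 + 9 = 21 January 2029 to 12 January 2029 + 24 = 5 February 2029; done 23 January 2029 — within the window.
(3) permitted from 22 December 2028 + 19 days = 10 January 2029 onward; 24 January 2029 is on or after that date.
(4) permitted from 14 February 2029 + 14 days = 28 February 2029 onward; done 2 March 2029 — permitted.
(5) permitted from 2 March 2029 + 36 days = 7 April 2029 onward; 24 March 2029 is 14 days before the earliest permitted date.
No need to go further; step 5 was not satisfied.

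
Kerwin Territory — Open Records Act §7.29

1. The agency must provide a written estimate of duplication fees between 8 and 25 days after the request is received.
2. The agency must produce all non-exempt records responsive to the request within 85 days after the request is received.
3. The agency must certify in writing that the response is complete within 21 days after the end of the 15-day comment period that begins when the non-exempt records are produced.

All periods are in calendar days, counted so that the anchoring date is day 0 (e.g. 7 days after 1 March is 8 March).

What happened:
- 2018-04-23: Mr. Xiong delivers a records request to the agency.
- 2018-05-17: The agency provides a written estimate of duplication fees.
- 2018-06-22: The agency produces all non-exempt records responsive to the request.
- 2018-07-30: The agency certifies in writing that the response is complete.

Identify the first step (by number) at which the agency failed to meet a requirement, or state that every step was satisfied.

Step 1: the window is 8–25 days after 2018-04-23 (when the request is received), so 2018-05-01 through 2018-05-18; done 2018-05-17 — within the window.
Step 2: 85 days after 2018-04-23 (when the request is received) is 2018-07-17; 2018-06-22 is within that limit.
Step 3: 21 days after 2018-07-07 (end of the 15-day comment period, which began when the non-exempt records are produced on 2018-06-22) is 2018-07-28; not done until 2018-07-30, 2 days after the deadline.

Step 3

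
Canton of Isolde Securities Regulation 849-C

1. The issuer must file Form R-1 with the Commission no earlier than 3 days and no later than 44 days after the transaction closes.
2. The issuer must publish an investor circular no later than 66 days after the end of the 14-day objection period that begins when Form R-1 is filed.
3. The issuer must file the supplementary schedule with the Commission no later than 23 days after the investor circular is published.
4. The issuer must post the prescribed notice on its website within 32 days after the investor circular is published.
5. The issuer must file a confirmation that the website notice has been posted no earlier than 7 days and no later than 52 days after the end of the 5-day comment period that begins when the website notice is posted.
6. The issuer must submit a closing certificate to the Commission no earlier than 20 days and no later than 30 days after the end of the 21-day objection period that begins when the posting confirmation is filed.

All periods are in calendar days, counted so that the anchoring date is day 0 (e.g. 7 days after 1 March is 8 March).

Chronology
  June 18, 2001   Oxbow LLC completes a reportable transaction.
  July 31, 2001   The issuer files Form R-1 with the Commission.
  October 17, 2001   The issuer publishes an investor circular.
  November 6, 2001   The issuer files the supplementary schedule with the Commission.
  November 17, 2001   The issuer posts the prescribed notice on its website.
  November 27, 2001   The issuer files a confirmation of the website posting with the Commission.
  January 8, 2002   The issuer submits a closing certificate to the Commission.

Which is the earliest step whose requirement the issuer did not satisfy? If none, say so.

Step 5

Step 1: the window is 3–44 days after June 18, 2001 (when the transaction closes), so June 21, 2001 through August 1, 2001; done July 31, 2001, which is between those dates.
Step 2: 66 days after August 14, 2001 (end of the 14-day objection period, which began when Form R-1 is filed on July 31, 2001) is October 19, 2001; done October 17, 2001 — timely.
Step 3: 23 days after October 17, 2001 (when the investor circular is published) is November 9, 2001; done November 6, 2001 — timely.
Step 4: 32 days after October 17, 2001 (when the investor circular is published) is November 18, 2001; November 17, 2001 is within that limit.
Step 5: the window is 7–52 days after November 22, 2001 (end of the 5-day comment period, which began when the website notice is posted on November 17, 2001), so November 29, 2001 through January 13, 2002; November 27, 2001 is 2 days too early.
That is the first point of non-compliance.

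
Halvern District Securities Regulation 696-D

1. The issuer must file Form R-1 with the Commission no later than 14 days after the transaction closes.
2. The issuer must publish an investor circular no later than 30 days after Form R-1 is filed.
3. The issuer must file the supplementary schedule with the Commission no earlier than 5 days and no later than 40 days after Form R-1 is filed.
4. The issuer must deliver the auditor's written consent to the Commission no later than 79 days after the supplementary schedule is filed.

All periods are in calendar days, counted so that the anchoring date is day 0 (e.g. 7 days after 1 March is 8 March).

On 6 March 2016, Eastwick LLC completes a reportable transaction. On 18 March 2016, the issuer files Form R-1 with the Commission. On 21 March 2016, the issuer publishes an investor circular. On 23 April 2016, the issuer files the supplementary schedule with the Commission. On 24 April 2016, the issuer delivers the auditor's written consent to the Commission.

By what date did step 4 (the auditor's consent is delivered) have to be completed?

Step 4 runs from 23 April 2016, when the supplementary schedule is filed. 79 days after 23 April 2016 is 11 July 2016.

11 July 2016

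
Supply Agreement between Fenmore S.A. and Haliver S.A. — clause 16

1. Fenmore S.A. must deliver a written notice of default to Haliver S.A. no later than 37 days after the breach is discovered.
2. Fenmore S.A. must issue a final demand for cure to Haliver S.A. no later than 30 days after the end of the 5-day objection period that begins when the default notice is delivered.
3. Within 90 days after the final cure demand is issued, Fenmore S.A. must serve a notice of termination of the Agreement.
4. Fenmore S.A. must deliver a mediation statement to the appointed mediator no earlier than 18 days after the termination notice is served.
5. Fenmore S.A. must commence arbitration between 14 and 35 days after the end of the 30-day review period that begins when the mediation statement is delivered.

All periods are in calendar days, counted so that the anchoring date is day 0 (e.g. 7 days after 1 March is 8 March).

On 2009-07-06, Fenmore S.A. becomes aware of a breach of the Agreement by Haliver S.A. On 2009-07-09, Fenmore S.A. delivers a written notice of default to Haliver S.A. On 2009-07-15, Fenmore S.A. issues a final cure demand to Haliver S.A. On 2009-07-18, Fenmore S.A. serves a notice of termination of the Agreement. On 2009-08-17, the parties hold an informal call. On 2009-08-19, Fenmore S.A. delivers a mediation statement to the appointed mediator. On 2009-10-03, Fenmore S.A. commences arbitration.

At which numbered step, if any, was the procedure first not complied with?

None — every step was satisfied

Step 1: 37 days after 2009-07-06 (when the breach is discovered) is 2009-08-12; completed 2009-07-09, before the deadline.
Step 2: 30 days after 2009-07-14 (end of the 5-day objection period, which began when the default notice is delivered on 2009-07-09) is 2009-08-13; done 2009-07-15 — timely.
Step 3: 90 days after 2009-07-15 (when the final cure demand is issued) is 2009-10-13; 2009-07-18 is within that limit.
Step 4: the earliest permitted date is 18 days after 2009-07-18 (when the termination notice is served), i.e. 2009-08-05; 2009-08-19 is on or after that date.
Step 5: the window is 14–35 days after 2009-09-18 (end of the 30-day review period, which began when the mediation statement is delivered on 2009-08-19), so 2009-10-02 through 2009-10-23; 2009-10-03 falls inside that range.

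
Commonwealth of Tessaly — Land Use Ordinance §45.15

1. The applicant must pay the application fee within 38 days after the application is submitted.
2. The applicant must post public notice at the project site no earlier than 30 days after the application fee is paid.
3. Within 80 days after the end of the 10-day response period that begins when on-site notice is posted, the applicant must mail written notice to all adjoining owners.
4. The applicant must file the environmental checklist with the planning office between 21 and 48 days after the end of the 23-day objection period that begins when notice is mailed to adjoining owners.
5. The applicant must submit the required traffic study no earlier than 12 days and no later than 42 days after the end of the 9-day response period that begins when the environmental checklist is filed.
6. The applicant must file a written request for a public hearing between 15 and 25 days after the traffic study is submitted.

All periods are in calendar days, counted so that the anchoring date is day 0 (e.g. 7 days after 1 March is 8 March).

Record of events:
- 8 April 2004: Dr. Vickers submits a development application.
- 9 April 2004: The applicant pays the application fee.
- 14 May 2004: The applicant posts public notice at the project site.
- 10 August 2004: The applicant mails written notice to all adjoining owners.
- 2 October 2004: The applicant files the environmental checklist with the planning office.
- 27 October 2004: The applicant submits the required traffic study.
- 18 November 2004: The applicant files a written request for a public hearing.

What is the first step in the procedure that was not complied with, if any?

Step 1: 38 days after 8 April 2004 (when the application is submitted) is 16 May 2004; completed 9 April 2004, before the deadline.
Step 2: the earliest permitted date is 30 days after 9 April 2004 (when the application fee is paid), i.e. 9 May 2004; done 14 May 2004 — permitted.
Step 3: 80 days after 24 May 2004 (end of the 10-day response period, which began when on-site notice is posted on 14 May 2004) is 12 August 2004; 10 August 2004 is within that limit.
Step 4: the window is 21–48 days after 2 September 2004 (end of the 23-day objection period, which began when notice is mailed to adjoining owners on 10 August 2004), so 23 September 2004 through 20 October 2004; done 2 October 2004 — within the window.
Step 5: the window is 12–42 days after 11 October 2004 (end of the 9-day response period, which began when the environmental checklist is filed on 2 October 2004), so 23 October 2004 through 22 November 2004; 27 October 2004 falls inside that range.
Step 6: the window is 15–25 days after 27 October 2004 (when the traffic study is submitted), so 11 November 2004 through 21 November 2004; done 18 November 2004 — within the window.

None — every step was satisfied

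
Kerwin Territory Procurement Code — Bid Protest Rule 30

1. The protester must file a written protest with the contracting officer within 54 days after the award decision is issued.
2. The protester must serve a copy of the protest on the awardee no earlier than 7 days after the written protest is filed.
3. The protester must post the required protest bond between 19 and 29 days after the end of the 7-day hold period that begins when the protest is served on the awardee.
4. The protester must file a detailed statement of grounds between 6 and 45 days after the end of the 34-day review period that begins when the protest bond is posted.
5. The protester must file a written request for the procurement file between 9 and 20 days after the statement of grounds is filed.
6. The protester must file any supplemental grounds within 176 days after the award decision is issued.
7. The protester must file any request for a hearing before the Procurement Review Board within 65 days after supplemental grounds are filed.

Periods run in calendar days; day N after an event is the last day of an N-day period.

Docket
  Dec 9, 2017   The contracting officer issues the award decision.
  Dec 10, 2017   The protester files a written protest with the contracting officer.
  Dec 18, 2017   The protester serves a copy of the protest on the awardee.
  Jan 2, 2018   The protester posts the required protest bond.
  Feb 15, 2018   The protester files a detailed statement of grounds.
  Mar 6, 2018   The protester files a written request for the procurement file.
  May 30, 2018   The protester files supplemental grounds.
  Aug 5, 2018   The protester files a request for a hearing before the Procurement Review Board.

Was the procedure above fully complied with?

Step 1 — counting 54 days from Dec 9, 2017 (when the award decision is issued) gives a deadline of Feb 1, 2018; done Dec 10, 2017 — timely.
Step 2 — must wait 7 days from Dec 10, 2017 (when the written protest is filed), so not before Dec 17, 2017; Dec 18, 2017 is on or after that date.
Step 3 — 19 and 29 days from Dec 25, 2017 (end of the 7-day hold period, which began when the protest is served on the awardee on Dec 18, 2017) are Jan 13, 2018 and Jan 23, 2018 respectively; Jan 2, 2018 is 11 days too early.
No need to go further; step 3 was not satisfied.

No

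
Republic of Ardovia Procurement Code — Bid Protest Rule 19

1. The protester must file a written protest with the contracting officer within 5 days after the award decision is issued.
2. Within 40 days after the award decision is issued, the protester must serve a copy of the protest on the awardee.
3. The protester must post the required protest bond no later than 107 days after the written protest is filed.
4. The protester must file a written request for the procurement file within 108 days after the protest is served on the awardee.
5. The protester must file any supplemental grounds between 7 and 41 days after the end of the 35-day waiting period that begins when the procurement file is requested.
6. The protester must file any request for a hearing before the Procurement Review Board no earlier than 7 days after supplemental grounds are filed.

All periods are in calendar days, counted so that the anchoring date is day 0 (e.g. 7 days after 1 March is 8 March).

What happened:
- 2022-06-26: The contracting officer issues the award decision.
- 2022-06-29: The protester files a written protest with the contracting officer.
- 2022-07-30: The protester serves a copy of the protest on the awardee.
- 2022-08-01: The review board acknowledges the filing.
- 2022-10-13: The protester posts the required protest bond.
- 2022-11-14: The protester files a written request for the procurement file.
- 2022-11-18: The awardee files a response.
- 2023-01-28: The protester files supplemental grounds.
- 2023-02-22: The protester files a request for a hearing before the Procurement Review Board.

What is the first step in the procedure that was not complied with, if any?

Step 1 — counting 5 days from 2022-06-26 (when the award decision is issued) gives a deadline of 2022-07-01; done 2022-06-29 — timely.
Step 2 — counting 40 days from 2022-06-26 (when the award decision is issued) gives a deadline of 2022-08-05; done 2022-07-30 — timely.
Step 3 — counting 107 days from 2022-06-29 (when the written protest is filed) gives a deadline of 2022-10-14; 2022-10-13 is within that limit.
Step 4 — counting 108 days from 2022-07-30 (when the protest is served on the awardee) gives a deadline of 2022-11-15; done 2022-11-14 — timely.
Step 5 — 7 and 41 days from 2022-12-19 (end of the 35-day waiting period, which began when the procurement file is requested on 2022-11-14) are 2022-12-26 and 2023-01-29 respectively; done 2023-01-28, which is between those dates.
Step 6 — must wait 7 days from 2023-01-28 (when supplemental grounds are filed), so not before 2023-02-04; done 2023-02-22 — permitted.

None — every step was satisfied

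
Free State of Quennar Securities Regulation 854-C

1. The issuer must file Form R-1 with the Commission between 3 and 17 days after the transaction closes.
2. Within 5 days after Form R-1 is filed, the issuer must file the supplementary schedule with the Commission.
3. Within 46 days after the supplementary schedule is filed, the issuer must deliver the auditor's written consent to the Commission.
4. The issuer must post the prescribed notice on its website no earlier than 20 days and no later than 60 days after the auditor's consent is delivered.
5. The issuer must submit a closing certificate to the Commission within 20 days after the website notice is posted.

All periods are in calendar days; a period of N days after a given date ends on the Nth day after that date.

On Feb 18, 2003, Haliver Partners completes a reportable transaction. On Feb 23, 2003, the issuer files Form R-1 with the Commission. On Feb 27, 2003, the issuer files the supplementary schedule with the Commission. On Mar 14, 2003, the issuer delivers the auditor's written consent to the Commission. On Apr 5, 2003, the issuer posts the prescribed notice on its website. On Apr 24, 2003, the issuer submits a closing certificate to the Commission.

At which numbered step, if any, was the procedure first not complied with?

None — every step was satisfied

(1) the permitted window runs from Feb 18, 2003 + 3 = Feb 21, 2003 to Feb 18, 2003 + 17 = Mar 7, 2003; Feb 23, 2003 falls inside that range.
(2) due by Feb 23, 2003 + 5 days = Feb 28, 2003; completed Feb 27, 2003, before the deadline.
(3) due by Feb 27, 2003 + 46 days = Apr 14, 2003; completed Mar 14, 2003, before the deadline.
(4) the permitted window runs from Mar 14, 2003 + 20 = Apr 3, 2003 to Mar 14, 2003 + 60 = May 13, 2003; done Apr 5, 2003, which is between those dates.
(5) due by Apr 5, 2003 + 20 days = Apr 25, 2003; completed Apr 24, 2003, before the deadline.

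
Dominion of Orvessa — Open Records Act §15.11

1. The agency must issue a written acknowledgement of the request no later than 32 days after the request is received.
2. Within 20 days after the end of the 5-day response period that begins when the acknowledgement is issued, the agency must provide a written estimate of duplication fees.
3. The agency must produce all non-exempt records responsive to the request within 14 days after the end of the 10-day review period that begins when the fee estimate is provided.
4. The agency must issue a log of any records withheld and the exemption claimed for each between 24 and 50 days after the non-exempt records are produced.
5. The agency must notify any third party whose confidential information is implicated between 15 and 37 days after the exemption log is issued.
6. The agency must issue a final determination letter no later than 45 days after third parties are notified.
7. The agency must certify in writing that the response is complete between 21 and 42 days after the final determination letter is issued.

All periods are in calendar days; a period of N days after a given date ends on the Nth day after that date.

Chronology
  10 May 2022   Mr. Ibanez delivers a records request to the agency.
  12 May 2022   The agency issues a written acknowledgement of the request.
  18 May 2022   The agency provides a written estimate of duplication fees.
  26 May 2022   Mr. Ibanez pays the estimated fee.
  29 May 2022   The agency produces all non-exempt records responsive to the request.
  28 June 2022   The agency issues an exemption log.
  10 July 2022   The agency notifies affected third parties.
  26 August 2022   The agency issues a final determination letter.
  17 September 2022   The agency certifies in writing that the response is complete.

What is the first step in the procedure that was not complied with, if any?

Step 5

Step 1 — counting 32 days from 10 May 2022 (when the request is received) gives a deadline of 11 June 2022; done 12 May 2022 — timely.
Step 2 — counting 20 days from 17 May 2022 (end of the 5-day response period, which began when the acknowledgement is issued on 12 May 2022) gives a deadline of 6 June 2022; 18 May 2022 is within that limit.
Step 3 — counting 14 days from 28 May 2022 (end of the 10-day review period, which began when the fee estimate is provided on 18 May 2022) gives a deadline of 11 June 2022; done 29 May 2022 — timely.
Step 4 — 24 and 50 days from 29 May 2022 (when the non-exempt records are produced) are 22 June 2022 and 18 July 2022 respectively; done 28 June 2022, which is between those dates.
Step 5 — 15 and 37 days from 28 June 2022 (when the exemption log is issued) are 13 July 2022 and 4 August 2022 respectively; 10 July 2022 is 3 days too early.
No need to go further; step 5 was not satisfied.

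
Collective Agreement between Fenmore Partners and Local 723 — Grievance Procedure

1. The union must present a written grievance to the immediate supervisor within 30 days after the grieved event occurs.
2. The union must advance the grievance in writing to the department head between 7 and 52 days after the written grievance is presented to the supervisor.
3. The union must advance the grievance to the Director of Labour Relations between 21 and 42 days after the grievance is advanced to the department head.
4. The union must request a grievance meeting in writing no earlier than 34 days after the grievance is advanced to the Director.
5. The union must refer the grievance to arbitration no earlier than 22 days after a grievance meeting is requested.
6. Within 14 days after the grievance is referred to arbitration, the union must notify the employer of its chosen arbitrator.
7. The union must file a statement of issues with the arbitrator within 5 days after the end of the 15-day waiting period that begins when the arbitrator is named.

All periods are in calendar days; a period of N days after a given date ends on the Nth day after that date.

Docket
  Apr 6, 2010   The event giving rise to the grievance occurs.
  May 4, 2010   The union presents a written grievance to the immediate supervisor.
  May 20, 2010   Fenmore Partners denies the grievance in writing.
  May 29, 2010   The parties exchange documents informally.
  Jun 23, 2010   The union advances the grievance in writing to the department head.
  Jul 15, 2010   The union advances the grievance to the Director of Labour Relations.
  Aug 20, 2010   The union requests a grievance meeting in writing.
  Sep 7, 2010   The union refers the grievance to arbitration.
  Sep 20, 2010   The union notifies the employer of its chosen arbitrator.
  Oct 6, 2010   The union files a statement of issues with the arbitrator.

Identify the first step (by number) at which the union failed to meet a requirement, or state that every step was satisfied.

Step 1 — counting 30 days from Apr 6, 2010 (when the grieved event occurs) gives a deadline of May 6, 2010; done May 4, 2010 — timely.
Step 2 — 7 and 52 days from May 4, 2010 (when the written grievance is presented to the supervisor) are May 11, 2010 and Jun 25, 2010 respectively; done Jun 23, 2010 — within the window.
Step 3 — 21 and 42 days from Jun 23, 2010 (when the grievance is advanced to the department head) are Jul 14, 2010 and Aug 4, 2010 respectively; done Jul 15, 2010, which is between those dates.
Step 4 — must wait 34 days from Jul 15, 2010 (when the grievance is advanced to the Director), so not before Aug 18, 2010; Aug 20, 2010 is on or after that date.
Step 5 — must wait 22 days from Aug 20, 2010 (when a grievance meeting is requested), so not before Sep 11, 2010; acted on Sep 7, 2010, 4 days prematurely.
The procedure was therefore not followed at step 5.

Step 5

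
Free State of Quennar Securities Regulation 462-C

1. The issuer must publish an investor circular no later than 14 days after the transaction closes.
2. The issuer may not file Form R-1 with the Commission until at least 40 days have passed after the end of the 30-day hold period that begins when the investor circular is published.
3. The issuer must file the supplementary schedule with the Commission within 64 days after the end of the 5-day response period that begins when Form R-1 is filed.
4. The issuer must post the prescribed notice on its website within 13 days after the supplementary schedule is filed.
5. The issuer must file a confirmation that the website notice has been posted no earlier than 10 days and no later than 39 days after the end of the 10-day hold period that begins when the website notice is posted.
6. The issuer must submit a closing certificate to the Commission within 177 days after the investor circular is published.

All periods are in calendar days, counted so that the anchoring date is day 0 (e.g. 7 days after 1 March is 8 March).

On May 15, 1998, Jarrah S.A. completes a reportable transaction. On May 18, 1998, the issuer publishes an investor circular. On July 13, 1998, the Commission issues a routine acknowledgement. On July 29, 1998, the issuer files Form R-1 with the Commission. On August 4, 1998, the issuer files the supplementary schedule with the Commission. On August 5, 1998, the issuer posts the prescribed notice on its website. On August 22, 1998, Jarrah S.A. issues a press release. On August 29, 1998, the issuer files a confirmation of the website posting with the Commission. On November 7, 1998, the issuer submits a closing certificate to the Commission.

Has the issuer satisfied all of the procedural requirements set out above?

Step 1 — counting 14 days from May 15, 1998 (when the transaction closes) gives a deadline of May 29, 1998; done May 18, 1998 — timely.
Step 2 — must wait 40 days from June 17, 1998 (end of the 30-day hold period, which began when the investor circular is published on May 18, 1998), so not before July 27, 1998; done July 29, 1998 — permitted.
Step 3 — counting 64 days from August 3, 1998 (end of the 5-day response period, which began when Form R-1 is filed on July 29, 1998) gives a deadline of October 6, 1998; completed August 4, 1998, before the deadline.
Step 4 — counting 13 days from August 4, 1998 (when the supplementary schedule is filed) gives a deadline of August 17, 1998; done August 5, 1998 — timely.
Step 5 — 10 and 39 days from August 15, 1998 (end of the 10-day hold period, which began when the website notice is posted on August 5, 1998) are August 25, 1998 and September 23, 1998 respectively; August 29, 1998 falls inside that range.
Step 6 — counting 177 days from May 18, 1998 (when the investor circular is published) gives a deadline of November 11, 1998; done November 7, 1998 — timely.

Yes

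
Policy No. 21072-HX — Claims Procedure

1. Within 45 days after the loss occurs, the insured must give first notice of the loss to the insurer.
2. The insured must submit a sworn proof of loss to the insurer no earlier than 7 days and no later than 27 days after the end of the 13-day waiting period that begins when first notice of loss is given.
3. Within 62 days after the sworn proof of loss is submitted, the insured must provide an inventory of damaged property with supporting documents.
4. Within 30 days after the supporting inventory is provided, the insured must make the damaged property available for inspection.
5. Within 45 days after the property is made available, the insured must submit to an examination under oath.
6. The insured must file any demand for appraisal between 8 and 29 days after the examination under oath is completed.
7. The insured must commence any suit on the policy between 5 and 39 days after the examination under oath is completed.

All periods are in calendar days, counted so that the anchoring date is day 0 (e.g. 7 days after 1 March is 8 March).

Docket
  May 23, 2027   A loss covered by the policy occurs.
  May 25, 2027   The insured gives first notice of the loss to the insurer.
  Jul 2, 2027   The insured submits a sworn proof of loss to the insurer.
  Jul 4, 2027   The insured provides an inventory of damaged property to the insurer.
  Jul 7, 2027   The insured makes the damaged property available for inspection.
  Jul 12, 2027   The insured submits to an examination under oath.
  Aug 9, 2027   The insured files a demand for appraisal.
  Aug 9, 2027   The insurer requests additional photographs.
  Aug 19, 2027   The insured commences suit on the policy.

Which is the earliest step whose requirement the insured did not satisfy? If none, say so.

None — every step was satisfied

Step 1 — counting 45 days from May 23, 2027 (when the loss occurs) gives a deadline of Jul 7, 2027; done May 25, 2027 — timely.
Step 2 — 7 and 27 days from Jun 7, 2027 (end of the 13-day waiting period, which began when first notice of loss is given on May 25, 2027) are Jun 14, 2027 and Jul 4, 2027 respectively; done Jul 2, 2027, which is between those dates.
Step 3 — counting 62 days from Jul 2, 2027 (when the sworn proof of loss is submitted) gives a deadline of Sep 2, 2027; Jul 4, 2027 is within that limit.
Step 4 — counting 30 days from Jul 4, 2027 (when the supporting inventory is provided) gives a deadline of Aug 3, 2027; done Jul 7, 2027 — timely.
Step 5 — counting 45 days from Jul 7, 2027 (when the property is made available) gives a deadline of Aug 21, 2027; completed Jul 12, 2027, before the deadline.
Step 6 — 8 and 29 days from Jul 12, 2027 (when the examination under oath is completed) are Jul 20, 2027 and Aug 10, 2027 respectively; Aug 9, 2027 falls inside that range.
Step 7 — 5 and 39 days from Jul 12, 2027 (when the examination under oath is completed) are Jul 17, 2027 and Aug 20, 2027 respectively; Aug 19, 2027 falls inside that range.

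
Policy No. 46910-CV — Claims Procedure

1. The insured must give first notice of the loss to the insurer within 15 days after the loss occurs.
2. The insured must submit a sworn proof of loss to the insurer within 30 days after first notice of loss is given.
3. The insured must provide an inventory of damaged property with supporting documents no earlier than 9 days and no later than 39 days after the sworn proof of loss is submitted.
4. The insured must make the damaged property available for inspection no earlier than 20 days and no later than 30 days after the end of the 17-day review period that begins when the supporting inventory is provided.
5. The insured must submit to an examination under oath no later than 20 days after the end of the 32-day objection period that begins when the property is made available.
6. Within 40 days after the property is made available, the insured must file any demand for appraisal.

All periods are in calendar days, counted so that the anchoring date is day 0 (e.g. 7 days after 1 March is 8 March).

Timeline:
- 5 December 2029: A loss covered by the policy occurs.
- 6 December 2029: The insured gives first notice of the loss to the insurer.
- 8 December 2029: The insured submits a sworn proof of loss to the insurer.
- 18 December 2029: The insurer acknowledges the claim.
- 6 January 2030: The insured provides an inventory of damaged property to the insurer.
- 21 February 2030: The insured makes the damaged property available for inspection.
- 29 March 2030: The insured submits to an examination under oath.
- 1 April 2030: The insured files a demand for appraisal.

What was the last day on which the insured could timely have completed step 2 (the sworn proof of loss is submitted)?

Step 2 runs from 6 December 2029, when first notice of loss is given. 30 days after 6 December 2029 is 5 January 2030.

5 January 2030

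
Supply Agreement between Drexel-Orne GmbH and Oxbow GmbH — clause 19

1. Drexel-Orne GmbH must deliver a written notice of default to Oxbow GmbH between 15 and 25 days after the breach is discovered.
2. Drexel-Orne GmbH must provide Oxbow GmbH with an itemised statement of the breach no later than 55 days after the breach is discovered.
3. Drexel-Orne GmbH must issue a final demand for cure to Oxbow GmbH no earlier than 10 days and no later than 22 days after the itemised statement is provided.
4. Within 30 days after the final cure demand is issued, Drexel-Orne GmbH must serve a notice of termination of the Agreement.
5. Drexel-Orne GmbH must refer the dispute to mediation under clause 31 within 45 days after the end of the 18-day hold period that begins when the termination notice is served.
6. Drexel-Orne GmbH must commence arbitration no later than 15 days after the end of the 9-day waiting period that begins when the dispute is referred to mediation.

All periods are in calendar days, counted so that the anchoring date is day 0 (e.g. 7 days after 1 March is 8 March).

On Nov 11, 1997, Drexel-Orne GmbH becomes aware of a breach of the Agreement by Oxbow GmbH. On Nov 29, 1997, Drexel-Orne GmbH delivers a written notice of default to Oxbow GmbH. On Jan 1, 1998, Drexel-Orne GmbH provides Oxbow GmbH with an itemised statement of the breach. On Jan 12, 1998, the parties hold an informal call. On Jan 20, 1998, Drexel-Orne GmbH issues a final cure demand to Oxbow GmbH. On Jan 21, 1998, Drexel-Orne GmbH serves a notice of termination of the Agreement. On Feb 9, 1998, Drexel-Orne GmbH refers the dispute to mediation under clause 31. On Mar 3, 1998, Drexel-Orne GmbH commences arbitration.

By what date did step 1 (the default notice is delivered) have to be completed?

Step 1 runs from Nov 11, 1997, when the breach is discovered. The window is 15–25 days after Nov 11, 1997; it closes on Dec 6, 1997.

Dec 6, 1997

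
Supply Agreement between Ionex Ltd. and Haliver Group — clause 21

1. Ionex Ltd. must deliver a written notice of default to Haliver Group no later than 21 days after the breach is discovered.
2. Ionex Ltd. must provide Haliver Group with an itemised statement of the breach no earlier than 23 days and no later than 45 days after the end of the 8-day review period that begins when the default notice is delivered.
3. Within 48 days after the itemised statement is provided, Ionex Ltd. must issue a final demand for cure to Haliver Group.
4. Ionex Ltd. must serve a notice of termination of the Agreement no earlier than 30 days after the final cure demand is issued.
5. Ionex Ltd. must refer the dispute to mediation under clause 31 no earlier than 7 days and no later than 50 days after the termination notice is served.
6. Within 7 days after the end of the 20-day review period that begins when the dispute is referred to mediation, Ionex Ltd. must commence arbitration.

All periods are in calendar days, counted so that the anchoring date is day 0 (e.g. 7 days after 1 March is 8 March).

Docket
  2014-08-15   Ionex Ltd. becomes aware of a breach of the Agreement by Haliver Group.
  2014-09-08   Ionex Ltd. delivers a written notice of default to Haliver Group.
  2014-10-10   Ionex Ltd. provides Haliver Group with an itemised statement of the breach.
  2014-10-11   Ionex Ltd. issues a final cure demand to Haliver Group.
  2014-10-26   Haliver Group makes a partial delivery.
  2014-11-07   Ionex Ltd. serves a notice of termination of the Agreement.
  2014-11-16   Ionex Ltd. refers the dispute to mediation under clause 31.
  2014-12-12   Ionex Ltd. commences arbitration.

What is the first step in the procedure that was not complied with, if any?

Step 1 — counting 21 days from 2014-08-15 (when the breach is discovered) gives a deadline of 2014-09-05; not done until 2014-09-08, 3 days after the deadline.
The analysis stops there.

Step 1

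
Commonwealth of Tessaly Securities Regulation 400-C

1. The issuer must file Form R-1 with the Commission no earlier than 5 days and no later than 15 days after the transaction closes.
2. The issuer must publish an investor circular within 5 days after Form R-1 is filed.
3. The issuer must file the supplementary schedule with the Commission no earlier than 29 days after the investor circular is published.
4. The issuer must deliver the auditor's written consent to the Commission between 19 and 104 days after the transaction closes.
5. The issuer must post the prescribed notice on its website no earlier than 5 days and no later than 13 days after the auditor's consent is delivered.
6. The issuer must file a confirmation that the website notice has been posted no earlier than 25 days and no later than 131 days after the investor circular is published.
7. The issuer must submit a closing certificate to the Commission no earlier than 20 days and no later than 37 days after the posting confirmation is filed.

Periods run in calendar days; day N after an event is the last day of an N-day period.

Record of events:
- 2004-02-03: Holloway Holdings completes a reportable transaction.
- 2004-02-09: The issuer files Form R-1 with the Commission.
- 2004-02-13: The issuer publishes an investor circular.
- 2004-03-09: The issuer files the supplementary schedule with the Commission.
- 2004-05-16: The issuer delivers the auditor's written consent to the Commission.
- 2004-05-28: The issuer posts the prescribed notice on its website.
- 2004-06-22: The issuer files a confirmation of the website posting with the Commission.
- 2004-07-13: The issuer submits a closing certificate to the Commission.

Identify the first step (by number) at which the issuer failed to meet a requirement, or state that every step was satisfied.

Step 1: the window is 5–15 days after 2004-02-03 (when the transaction closes), so 2004-02-08 through 2004-02-18; done 2004-02-09 — within the window.
Step 2: 5 days after 2004-02-09 (when Form R-1 is filed) is 2004-02-14; completed 2004-02-13, before the deadline.
Step 3: the earliest permitted date is 29 days after 2004-02-13 (when the investor circular is published), i.e. 2004-03-13; acted on 2004-03-09, 4 days prematurely.
The analysis stops there.

Step 3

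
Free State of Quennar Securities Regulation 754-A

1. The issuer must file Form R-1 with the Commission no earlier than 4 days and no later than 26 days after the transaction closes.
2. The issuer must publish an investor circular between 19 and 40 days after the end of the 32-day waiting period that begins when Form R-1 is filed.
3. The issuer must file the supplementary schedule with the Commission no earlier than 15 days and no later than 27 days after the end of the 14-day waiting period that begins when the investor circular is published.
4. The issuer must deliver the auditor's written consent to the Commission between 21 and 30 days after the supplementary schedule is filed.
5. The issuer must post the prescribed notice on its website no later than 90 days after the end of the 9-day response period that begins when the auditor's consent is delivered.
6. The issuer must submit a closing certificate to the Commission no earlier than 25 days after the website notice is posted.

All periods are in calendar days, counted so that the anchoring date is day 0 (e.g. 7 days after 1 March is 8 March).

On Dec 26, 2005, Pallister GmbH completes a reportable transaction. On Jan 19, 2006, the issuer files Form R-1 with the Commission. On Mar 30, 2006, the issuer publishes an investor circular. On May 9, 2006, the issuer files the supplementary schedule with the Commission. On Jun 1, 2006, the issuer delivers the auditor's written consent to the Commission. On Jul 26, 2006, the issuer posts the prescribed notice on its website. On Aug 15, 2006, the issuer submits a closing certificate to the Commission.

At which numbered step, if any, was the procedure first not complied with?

Step 1: the window is 4–26 days after Dec 26, 2005 (when the transaction closes), so Dec 30, 2005 through Jan 21, 2006; done Jan 19, 2006 — within the window.
Step 2: the window is 19–40 days after Feb 20, 2006 (end of the 32-day waiting period, which began when Form R-1 is filed on Jan 19, 2006), so Mar 11, 2006 through Apr 1, 2006; Mar 30, 2006 falls inside that range.
Step 3: the window is 15–27 days after Apr 13, 2006 (end of the 14-day waiting period, which began when the investor circular is published on Mar 30, 2006), so Apr 28, 2006 through May 10, 2006; May 9, 2006 falls inside that range.
Step 4: the window is 21–30 days after May 9, 2006 (when the supplementary schedule is filed), so May 30, 2006 through Jun 8, 2006; done Jun 1, 2006, which is between those dates.
Step 5: 90 days after Jun 10, 2006 (end of the 9-day response period, which began when the auditor's consent is delivered on Jun 1, 2006) is Sep 8, 2006; Jul 26, 2006 is within that limit.
Step 6: the earliest permitted date is 25 days after Jul 26, 2006 (when the website notice is posted), i.e. Aug 20, 2006; done Aug 15, 2006 — 5 days too early.
No need to go further; step 6 was not satisfied.

Step 6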